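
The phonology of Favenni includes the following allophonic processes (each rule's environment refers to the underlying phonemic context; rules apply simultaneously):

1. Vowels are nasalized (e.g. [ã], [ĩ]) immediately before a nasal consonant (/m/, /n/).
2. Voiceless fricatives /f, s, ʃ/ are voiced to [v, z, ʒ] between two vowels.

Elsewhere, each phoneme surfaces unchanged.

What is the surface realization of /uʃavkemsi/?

[uʒavkẽmsi]

/u/ (word-initial) is in the target of rule 1 but the environment (before a nasal consonant) is not met → [u].
/ʃ/ meets the environment for rule 2 (between two vowels) → [ʒ].
/a/ (between /ʃ/ and /v/): rule 1 targets it, but not before a nasal consonant → unchanged [a].
/v/ stays [v].
/k/ (between /v/ and /e/) is unaffected → [k].
/e/ — between /k/ and /m/, before a nasal consonant — surfaces as [ẽ] (rule 1).
/m/ — not in any rule's target class → [m].
/s/ — between /m/ and /i/; rule 2 does not apply here → [s].
/i/ (word-final): rule 1 targets it, but not before a nasal consonant → unchanged [i].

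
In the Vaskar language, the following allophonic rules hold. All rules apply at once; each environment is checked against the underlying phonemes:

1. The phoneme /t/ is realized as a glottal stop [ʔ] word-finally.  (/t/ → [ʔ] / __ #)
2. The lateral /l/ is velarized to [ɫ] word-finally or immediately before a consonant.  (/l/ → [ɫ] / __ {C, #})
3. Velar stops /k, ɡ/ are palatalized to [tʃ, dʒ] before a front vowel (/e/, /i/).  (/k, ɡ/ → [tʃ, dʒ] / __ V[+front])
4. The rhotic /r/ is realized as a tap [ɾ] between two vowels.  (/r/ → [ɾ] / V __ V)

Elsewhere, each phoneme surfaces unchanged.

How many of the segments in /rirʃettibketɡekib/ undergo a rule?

Segments that undergo a rule: /k/ → [tʃ] (rule 3); /ɡ/ → [dʒ] (rule 3); /k/ → [tʃ] (rule 3).
All other segments surface unchanged.

3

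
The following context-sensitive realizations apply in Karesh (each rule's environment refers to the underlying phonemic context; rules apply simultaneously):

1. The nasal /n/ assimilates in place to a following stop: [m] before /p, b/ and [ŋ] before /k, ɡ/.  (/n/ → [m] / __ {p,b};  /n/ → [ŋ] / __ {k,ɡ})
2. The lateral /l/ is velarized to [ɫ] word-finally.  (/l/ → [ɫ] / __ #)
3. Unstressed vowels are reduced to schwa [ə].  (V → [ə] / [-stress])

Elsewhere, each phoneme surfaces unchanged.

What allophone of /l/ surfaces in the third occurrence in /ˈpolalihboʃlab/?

[l]

/l/ (between /ʃ/ and /a/) is in the target of rule 2 but the environment (word-finally) is not met → [l].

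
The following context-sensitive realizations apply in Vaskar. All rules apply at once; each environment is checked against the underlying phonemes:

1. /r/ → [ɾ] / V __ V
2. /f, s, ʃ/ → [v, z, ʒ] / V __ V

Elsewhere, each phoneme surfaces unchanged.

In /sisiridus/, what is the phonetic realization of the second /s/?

/s/ (between /i/ and /i/): between two vowels, so rule 2 applies → [z].

[z]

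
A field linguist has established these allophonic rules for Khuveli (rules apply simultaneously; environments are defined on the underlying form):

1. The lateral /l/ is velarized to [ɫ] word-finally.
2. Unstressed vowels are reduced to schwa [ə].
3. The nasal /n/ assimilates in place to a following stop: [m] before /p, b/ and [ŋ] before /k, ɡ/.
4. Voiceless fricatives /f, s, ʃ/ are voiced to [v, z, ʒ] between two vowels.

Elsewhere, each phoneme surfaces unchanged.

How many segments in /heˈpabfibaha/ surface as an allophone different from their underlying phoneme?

4

Segments that undergo a rule: /e/ → [ə] (rule 2); /i/ → [ə] (rule 2); /a/ → [ə] (rule 2); /a/ → [ə] (rule 2).
All other segments surface unchanged.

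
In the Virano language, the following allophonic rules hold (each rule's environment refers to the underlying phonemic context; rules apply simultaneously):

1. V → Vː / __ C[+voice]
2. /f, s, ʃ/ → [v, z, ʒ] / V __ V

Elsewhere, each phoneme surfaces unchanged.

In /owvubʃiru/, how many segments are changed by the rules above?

3

Segments that undergo a rule: /o/ → [oː] (rule 1); /u/ → [uː] (rule 1); /i/ → [iː] (rule 1).
All other segments surface unchanged.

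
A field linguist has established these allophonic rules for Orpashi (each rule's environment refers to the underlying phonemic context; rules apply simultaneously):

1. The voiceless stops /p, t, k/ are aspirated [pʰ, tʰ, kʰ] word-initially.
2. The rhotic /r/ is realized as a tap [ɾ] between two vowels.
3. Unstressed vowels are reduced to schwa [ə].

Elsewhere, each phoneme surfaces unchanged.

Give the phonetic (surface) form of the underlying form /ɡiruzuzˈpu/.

/i/ meets the environment for rule 3 (in an unstressed syllable) → [ə].
Rule 2 applies to /r/ (between /i/ and /u/: between two vowels) → [ɾ].
/u/ meets the environment for rule 3 (in an unstressed syllable) → [ə].
/u/ (between /z/ and /z/): in an unstressed syllable, so rule 3 applies → [ə].
/p/ — between /z/ and /u/; rule 1 does not apply here → [p].
/u/ — word-final; rule 3 does not apply here → [u].

[ɡəɾəzəzˈpu]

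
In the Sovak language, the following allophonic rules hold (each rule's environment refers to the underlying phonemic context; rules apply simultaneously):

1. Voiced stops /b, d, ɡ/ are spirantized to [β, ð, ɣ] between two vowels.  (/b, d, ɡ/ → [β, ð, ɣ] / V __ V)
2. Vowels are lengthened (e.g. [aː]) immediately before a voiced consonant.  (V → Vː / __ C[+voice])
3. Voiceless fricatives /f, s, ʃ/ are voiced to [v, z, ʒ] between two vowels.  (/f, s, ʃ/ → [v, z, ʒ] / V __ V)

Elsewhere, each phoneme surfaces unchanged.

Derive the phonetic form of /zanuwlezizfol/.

[zaːnuːwleːziːzfoːl]

/z/ stays [z].
/a/ (between /z/ and /n/): before a voiced consonant, so rule 2 applies → [aː].
/n/ — not in any rule's target class → [n].
/u/ (between /n/ and /w/) occurs before a voiced consonant → [uː] by rule 2.
/w/ (between /u/ and /l/) is unaffected → [w].
/l/ (between /w/ and /e/) is unaffected → [l].
/e/ (between /l/ and /z/) occurs before a voiced consonant → [eː] by rule 2.
/z/ (between /e/ and /i/) is unaffected → [z].
/i/ meets the environment for rule 2 (before a voiced consonant) → [iː].
/z/ (between /i/ and /f/): no rule targets it → [z].
/f/ (between /z/ and /o/) is in the target of rule 3 but the environment (between two vowels) is not met → [f].
/o/ meets the environment for rule 2 (before a voiced consonant) → [oː].
/l/ — not in any rule's target class → [l].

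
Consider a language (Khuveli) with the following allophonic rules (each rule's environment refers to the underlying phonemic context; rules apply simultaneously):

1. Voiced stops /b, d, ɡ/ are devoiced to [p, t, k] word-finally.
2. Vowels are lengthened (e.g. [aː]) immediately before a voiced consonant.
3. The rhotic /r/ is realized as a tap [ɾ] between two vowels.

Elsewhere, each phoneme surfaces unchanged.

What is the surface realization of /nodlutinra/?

/o/ (between /n/ and /d/) occurs before a voiced consonant → [oː] by rule 2.
/d/ (between /o/ and /l/): rule 1 targets it, but not word-finally → unchanged [d].
/u/ — between /l/ and /t/; rule 2 does not apply here → [u].
/i/ (between /t/ and /n/) occurs before a voiced consonant → [iː] by rule 2.
/r/ — between /n/ and /a/; rule 3 does not apply here → [r].
/a/ (word-final): rule 2 targets it, but not before a voiced consonant → unchanged [a].

[noːdlutiːnra]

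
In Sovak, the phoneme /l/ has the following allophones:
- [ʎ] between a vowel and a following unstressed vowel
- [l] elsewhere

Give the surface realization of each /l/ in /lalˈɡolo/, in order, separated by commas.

Occurrence 1 (position 1): no conditioning environment matches → elsewhere allophone [l].
Occurrence 2 (position 3): no conditioning environment matches → elsewhere allophone [l].
Occurrence 3 (position 6): between a vowel and a following unstressed vowel → [ʎ].

[l], [l], [ʎ]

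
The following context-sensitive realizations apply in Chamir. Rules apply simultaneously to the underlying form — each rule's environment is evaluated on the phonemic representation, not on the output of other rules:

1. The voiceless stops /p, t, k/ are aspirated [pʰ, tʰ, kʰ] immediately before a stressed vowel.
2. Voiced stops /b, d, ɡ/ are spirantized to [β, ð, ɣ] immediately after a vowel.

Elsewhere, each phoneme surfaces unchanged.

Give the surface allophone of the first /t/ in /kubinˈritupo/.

[t]

/t/ (between /i/ and /u/): rule 1 targets it, but not immediately before a stressed vowel → unchanged [t].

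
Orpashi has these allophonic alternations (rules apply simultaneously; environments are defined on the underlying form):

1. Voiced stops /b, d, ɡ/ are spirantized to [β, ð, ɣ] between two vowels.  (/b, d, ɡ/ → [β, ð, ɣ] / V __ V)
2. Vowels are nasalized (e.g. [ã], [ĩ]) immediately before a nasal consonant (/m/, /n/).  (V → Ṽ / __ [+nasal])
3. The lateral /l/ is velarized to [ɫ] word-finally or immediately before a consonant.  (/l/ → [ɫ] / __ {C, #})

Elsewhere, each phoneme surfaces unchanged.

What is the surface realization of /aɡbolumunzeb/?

/a/ (word-initial): rule 2 targets it, but not before a nasal consonant → unchanged [a].
/ɡ/ (between /a/ and /b/) is in the target of rule 1 but the environment (between two vowels) is not met → [ɡ].
/b/ (between /ɡ/ and /o/): rule 1 targets it, but not between two vowels → unchanged [b].
/o/ (between /b/ and /l/) fails the environment for rule 2, so it stays [o].
/l/ (between /o/ and /u/) fails the environment for rule 3, so it stays [l].
/u/ — between /l/ and /m/, before a nasal consonant — surfaces as [ũ] (rule 2).
/u/ (between /m/ and /n/) occurs before a nasal consonant → [ũ] by rule 2.
/e/ (between /z/ and /b/) is in the target of rule 2 but the environment (before a nasal consonant) is not met → [e].
/b/ (word-final) is in the target of rule 1 but the environment (between two vowels) is not met → [b].

[aɡbolũmũnzeb]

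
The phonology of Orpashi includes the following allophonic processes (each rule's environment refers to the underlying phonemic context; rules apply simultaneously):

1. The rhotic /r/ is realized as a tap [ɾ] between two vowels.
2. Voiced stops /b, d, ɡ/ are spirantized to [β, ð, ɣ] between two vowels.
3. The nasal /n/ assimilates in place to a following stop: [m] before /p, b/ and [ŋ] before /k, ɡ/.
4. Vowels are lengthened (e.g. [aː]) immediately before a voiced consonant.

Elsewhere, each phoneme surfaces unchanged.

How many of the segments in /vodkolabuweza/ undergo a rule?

Segments that undergo a rule: /o/ → [oː] (rule 4); /o/ → [oː] (rule 4); /a/ → [aː] (rule 4); /b/ → [β] (rule 2); /u/ → [uː] (rule 4); /e/ → [eː] (rule 4).
All other segments surface unchanged.

6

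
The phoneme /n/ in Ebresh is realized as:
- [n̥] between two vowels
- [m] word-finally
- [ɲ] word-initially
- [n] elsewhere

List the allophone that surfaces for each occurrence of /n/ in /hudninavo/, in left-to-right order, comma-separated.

[n], [n̥]

Occurrence 1 (position 4): no conditioning environment matches → elsewhere allophone [n].
Occurrence 2 (position 6): between two vowels → [n̥].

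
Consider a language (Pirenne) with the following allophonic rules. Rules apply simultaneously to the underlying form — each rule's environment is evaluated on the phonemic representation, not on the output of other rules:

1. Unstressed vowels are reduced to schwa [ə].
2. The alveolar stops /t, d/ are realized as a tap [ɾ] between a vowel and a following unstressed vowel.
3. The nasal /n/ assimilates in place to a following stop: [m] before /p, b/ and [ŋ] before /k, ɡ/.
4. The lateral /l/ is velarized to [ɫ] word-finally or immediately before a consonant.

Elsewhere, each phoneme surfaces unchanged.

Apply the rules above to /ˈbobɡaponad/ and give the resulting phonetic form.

[ˈbobɡəpənəd]

/b/ (word-initial) is unaffected → [b].
/o/ (between /b/ and /b/) is in the target of rule 1 but the environment (in an unstressed syllable) is not met → [o].
/b/ — not in any rule's target class → [b].
/ɡ/ (between /b/ and /a/) is unaffected → [ɡ].
/a/ (between /ɡ/ and /p/) occurs in an unstressed syllable → [ə] by rule 1.
/p/ (between /a/ and /o/): no rule targets it → [p].
/o/ meets the environment for rule 1 (in an unstressed syllable) → [ə].
/n/ — between /o/ and /a/; rule 3 does not apply here → [n].
/a/ (between /n/ and /d/): in an unstressed syllable, so rule 1 applies → [ə].
/d/ (word-final) is in the target of rule 2 but the environment (between a vowel and a following unstressed vowel) is not met → [d].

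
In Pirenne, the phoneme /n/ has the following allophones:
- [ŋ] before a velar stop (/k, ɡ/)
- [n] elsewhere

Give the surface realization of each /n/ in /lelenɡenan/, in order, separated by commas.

Occurrence 1 (position 5): before a velar stop → [ŋ].
Occurrence 2 (position 8): no conditioning environment matches → elsewhere allophone [n].
Occurrence 3 (position 10): no conditioning environment matches → elsewhere allophone [n].

[ŋ], [n], [n]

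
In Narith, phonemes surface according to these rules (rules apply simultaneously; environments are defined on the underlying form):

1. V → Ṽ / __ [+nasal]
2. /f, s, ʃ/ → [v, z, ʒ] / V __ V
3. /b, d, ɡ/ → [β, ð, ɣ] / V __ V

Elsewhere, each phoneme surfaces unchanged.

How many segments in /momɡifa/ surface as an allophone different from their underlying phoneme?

2

Segments that undergo a rule: /o/ → [õ] (rule 1); /f/ → [v] (rule 2).
All other segments surface unchanged.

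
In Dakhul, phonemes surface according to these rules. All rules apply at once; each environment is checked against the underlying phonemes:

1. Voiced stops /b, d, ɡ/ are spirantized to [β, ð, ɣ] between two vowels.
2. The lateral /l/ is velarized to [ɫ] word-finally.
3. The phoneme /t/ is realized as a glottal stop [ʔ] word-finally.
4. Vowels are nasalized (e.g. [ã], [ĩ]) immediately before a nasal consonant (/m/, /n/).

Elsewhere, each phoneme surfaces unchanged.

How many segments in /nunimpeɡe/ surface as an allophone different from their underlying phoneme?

3

Segments that undergo a rule: /u/ → [ũ] (rule 4); /i/ → [ĩ] (rule 4); /ɡ/ → [ɣ] (rule 1).
All other segments surface unchanged.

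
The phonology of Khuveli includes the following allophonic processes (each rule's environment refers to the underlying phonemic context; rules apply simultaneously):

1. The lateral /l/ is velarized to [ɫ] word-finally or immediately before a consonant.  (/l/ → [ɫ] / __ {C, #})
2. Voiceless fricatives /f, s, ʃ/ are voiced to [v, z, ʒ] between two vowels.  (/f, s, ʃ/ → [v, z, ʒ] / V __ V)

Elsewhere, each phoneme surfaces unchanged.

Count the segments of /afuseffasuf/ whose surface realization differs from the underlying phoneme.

Segments that undergo a rule: /f/ → [v] (rule 2); /s/ → [z] (rule 2); /s/ → [z] (rule 2).
All other segments surface unchanged.

3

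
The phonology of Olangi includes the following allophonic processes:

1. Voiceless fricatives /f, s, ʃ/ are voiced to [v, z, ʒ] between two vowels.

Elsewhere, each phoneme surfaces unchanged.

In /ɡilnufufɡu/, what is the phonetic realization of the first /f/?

Rule 1 applies to /f/ (between /u/ and /u/: between two vowels) → [v].

[v]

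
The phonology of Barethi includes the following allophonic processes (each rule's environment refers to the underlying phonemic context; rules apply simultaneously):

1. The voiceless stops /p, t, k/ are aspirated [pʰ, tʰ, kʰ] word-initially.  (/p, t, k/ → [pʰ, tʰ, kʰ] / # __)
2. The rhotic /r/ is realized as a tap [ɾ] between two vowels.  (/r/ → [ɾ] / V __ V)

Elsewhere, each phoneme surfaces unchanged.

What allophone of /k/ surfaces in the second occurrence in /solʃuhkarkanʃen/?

/k/ (between /r/ and /a/): rule 1 targets it, but not word-initially → unchanged [k].

[k]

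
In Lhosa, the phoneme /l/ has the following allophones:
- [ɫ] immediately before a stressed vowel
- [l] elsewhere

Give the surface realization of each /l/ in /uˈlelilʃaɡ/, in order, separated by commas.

Occurrence 1 (position 2): immediately before a stressed vowel → [ɫ].
Occurrence 2 (position 4): no conditioning environment matches → elsewhere allophone [l].
Occurrence 3 (position 6): no conditioning environment matches → elsewhere allophone [l].

[ɫ], [l], [l]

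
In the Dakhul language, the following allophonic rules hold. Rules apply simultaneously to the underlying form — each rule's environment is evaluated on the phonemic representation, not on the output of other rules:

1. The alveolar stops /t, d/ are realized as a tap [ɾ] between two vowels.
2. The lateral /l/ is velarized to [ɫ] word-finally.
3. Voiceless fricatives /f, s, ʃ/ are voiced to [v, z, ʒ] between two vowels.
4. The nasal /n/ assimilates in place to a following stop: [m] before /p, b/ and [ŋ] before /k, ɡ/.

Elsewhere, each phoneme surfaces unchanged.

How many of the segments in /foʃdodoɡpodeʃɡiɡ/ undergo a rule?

2

Segments that undergo a rule: /d/ → [ɾ] (rule 1); /d/ → [ɾ] (rule 1).
All other segments surface unchanged.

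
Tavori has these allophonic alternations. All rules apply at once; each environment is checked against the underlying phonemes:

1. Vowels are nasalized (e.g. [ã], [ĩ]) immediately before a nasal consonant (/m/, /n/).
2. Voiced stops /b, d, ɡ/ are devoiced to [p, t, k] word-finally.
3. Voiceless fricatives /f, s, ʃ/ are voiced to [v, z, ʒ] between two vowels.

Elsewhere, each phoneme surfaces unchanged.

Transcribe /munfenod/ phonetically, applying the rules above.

/u/ — between /m/ and /n/, before a nasal consonant — surfaces as [ũ] (rule 1).
/f/ (between /n/ and /e/) fails the environment for rule 3, so it stays [f].
/e/ (between /f/ and /n/): before a nasal consonant, so rule 1 applies → [ẽ].
/o/ (between /n/ and /d/) is in the target of rule 1 but the environment (before a nasal consonant) is not met → [o].
Rule 2 applies to /d/ (word-final: word-finally) → [t].

[mũnfẽnot]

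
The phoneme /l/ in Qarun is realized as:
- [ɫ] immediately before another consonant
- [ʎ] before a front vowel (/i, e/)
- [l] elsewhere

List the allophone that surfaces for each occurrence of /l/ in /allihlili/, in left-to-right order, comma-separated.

Occurrence 1 (position 2): immediately before another consonant → [ɫ].
Occurrence 2 (position 3): before a front vowel (/i, e/) → [ʎ].
Occurrence 3 (position 6): before a front vowel (/i, e/) → [ʎ].
Occurrence 4 (position 8): before a front vowel (/i, e/) → [ʎ].

[ɫ], [ʎ], [ʎ], [ʎ]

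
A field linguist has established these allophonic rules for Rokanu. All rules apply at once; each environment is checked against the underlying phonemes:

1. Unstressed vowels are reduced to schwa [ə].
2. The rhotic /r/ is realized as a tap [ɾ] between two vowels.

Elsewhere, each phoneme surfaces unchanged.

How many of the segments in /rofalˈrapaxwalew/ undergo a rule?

Segments that undergo a rule: /o/ → [ə] (rule 1); /a/ → [ə] (rule 1); /a/ → [ə] (rule 1); /a/ → [ə] (rule 1); /e/ → [ə] (rule 1).
All other segments surface unchanged.

5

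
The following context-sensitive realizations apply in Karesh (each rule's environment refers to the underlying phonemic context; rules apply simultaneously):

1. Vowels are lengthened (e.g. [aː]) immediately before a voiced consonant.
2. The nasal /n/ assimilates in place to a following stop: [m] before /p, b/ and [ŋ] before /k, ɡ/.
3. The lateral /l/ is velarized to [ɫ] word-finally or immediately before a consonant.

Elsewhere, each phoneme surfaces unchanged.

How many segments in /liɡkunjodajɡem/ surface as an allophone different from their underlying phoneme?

5

Segments that undergo a rule: /i/ → [iː] (rule 1); /u/ → [uː] (rule 1); /o/ → [oː] (rule 1); /a/ → [aː] (rule 1); /e/ → [eː] (rule 1).
All other segments surface unchanged.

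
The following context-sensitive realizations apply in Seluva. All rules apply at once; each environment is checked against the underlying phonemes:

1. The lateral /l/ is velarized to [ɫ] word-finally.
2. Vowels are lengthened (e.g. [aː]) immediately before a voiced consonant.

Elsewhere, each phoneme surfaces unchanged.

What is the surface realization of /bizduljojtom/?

/b/ (word-initial) is unaffected → [b].
Rule 2 applies to /i/ (between /b/ and /z/: before a voiced consonant) → [iː].
/z/ (between /i/ and /d/) is unaffected → [z].
/d/ (between /z/ and /u/): no rule targets it → [d].
/u/ (between /d/ and /l/): before a voiced consonant, so rule 2 applies → [uː].
/l/ (between /u/ and /j/): rule 1 targets it, but not word-finally → unchanged [l].
/j/ (between /l/ and /o/): no rule targets it → [j].
Rule 2 applies to /o/ (between /j/ and /j/: before a voiced consonant) → [oː].
/j/ stays [j].
/t/ (between /j/ and /o/) is unaffected → [t].
/o/ (between /t/ and /m/): before a voiced consonant, so rule 2 applies → [oː].
/m/ — not in any rule's target class → [m].

[biːzduːljoːjtoːm]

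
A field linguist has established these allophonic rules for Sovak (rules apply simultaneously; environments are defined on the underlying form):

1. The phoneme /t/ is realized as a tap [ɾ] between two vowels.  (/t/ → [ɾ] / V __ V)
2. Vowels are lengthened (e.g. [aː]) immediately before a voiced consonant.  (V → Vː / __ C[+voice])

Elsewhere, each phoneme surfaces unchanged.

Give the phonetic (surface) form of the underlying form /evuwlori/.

[eːvuːwloːri]

/e/ meets the environment for rule 2 (before a voiced consonant) → [eː].
/v/ (between /e/ and /u/) is unaffected → [v].
/u/ (between /v/ and /w/): before a voiced consonant, so rule 2 applies → [uː].
/w/ (between /u/ and /l/) is unaffected → [w].
/l/ (between /w/ and /o/): no rule targets it → [l].
/o/ (between /l/ and /r/): before a voiced consonant, so rule 2 applies → [oː].
/r/ — not in any rule's target class → [r].
/i/ (word-final) is in the target of rule 2 but the environment (before a voiced consonant) is not met → [i].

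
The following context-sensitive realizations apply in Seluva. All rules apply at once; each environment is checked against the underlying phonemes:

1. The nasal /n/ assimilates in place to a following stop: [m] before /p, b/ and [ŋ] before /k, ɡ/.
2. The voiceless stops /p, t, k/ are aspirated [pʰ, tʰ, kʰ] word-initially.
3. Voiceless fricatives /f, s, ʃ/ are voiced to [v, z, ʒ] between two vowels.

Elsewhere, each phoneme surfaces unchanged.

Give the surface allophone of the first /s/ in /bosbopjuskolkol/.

/s/ (between /o/ and /b/) is in the target of rule 3 but the environment (between two vowels) is not met → [s].

[s]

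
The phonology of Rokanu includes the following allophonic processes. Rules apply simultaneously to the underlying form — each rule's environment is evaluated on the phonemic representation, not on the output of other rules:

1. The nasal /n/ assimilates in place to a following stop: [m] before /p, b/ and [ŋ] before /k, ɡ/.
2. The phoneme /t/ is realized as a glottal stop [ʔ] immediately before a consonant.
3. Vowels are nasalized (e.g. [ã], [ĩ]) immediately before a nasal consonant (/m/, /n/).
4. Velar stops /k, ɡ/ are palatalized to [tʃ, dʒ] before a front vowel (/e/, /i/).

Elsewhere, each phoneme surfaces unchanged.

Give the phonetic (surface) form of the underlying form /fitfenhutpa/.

/f/ — not in any rule's target class → [f].
/i/ — between /f/ and /t/; rule 3 does not apply here → [i].
/t/ meets the environment for rule 2 (immediately before a consonant) → [ʔ].
/f/ stays [f].
Rule 3 applies to /e/ (between /f/ and /n/: before a nasal consonant) → [ẽ].
/n/ (between /e/ and /h/) fails the environment for rule 1, so it stays [n].
/h/ — not in any rule's target class → [h].
/u/ (between /h/ and /t/): rule 3 targets it, but not before a nasal consonant → unchanged [u].
/t/ meets the environment for rule 2 (immediately before a consonant) → [ʔ].
/p/ stays [p].
/a/ (word-final) fails the environment for rule 3, so it stays [a].

[fiʔfẽnhuʔpa]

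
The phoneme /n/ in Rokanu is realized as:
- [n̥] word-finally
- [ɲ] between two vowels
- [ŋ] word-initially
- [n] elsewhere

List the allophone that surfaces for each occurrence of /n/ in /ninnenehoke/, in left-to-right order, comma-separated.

[ŋ], [n], [n], [ɲ]

Occurrence 1 (position 1): word-initially → [ŋ].
Occurrence 2 (position 3): no conditioning environment matches → elsewhere allophone [n].
Occurrence 3 (position 4): no conditioning environment matches → elsewhere allophone [n].
Occurrence 4 (position 6): between two vowels → [ɲ].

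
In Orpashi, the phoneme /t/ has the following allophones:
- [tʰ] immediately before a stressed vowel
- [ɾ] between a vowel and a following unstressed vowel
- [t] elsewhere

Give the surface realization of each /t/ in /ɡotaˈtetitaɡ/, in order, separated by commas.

[ɾ], [tʰ], [ɾ], [ɾ]

Occurrence 1 (position 3): between a vowel and an unstressed vowel → [ɾ].
Occurrence 2 (position 5): immediately before a stressed vowel → [tʰ].
Occurrence 3 (position 7): between a vowel and an unstressed vowel → [ɾ].
Occurrence 4 (position 9): between a vowel and an unstressed vowel → [ɾ].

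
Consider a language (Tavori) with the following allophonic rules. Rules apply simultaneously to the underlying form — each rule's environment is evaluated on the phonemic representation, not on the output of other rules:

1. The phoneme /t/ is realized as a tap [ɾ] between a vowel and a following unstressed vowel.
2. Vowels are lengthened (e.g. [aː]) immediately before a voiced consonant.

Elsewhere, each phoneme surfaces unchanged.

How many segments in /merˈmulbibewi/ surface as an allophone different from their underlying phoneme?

4

Segments that undergo a rule: /e/ → [eː] (rule 2); /u/ → [uː] (rule 2); /i/ → [iː] (rule 2); /e/ → [eː] (rule 2).
All other segments surface unchanged.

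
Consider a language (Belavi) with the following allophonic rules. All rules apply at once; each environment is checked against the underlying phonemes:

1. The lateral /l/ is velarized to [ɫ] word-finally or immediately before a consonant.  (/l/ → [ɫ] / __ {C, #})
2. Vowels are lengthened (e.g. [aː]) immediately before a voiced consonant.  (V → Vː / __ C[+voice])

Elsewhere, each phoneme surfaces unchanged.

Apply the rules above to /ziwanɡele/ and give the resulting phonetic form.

/i/ (between /z/ and /w/) occurs before a voiced consonant → [iː] by rule 2.
/a/ meets the environment for rule 2 (before a voiced consonant) → [aː].
/e/ — between /ɡ/ and /l/, before a voiced consonant — surfaces as [eː] (rule 2).
/l/ (between /e/ and /e/) fails the environment for rule 1, so it stays [l].
/e/ — word-final; rule 2 does not apply here → [e].

[ziːwaːnɡeːle]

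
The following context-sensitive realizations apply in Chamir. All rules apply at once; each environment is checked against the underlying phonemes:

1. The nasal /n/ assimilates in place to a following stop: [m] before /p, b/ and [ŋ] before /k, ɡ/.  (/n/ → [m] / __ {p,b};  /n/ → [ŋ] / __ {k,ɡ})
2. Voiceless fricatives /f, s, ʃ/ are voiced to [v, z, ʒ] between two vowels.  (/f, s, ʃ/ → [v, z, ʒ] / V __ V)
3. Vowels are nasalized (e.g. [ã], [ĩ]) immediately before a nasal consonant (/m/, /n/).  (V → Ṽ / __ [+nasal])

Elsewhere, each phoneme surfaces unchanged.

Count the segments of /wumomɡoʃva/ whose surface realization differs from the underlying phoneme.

2

Segments that undergo a rule: /u/ → [ũ] (rule 3); /o/ → [õ] (rule 3).
All other segments surface unchanged.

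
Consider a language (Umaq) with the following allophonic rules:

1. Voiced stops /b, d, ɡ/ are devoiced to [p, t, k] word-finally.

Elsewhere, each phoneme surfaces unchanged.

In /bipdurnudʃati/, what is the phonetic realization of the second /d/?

/d/ (between /u/ and /ʃ/) is in the target of rule 1 but the environment (word-finally) is not met → [d].

[d]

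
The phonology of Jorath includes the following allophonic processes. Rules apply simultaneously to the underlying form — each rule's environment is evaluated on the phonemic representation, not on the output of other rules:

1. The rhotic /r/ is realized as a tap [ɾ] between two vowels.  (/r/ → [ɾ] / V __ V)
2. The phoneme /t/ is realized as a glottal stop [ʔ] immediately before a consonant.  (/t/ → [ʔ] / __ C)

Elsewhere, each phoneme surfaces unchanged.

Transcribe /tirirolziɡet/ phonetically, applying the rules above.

[tiɾiɾolziɡet]

/t/ (word-initial) fails the environment for rule 2, so it stays [t].
/i/ — not in any rule's target class → [i].
/r/ meets the environment for rule 1 (between two vowels) → [ɾ].
/i/ (between /r/ and /r/) is unaffected → [i].
/r/ (between /i/ and /o/) occurs between two vowels → [ɾ] by rule 1.
/o/ (between /r/ and /l/): no rule targets it → [o].
/l/ — not in any rule's target class → [l].
/z/ (between /l/ and /i/): no rule targets it → [z].
/i/ (between /z/ and /ɡ/): no rule targets it → [i].
/ɡ/ — not in any rule's target class → [ɡ].
/e/ (between /ɡ/ and /t/): no rule targets it → [e].
/t/ (word-final) fails the environment for rule 2, so it stays [t].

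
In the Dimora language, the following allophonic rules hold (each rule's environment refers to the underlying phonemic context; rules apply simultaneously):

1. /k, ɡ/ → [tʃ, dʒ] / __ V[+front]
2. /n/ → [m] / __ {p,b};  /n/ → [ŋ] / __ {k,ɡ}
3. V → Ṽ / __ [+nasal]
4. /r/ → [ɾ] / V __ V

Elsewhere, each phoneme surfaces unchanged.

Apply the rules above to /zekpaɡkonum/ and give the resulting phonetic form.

[zekpaɡkõnũm]

/e/ (between /z/ and /k/) fails the environment for rule 3, so it stays [e].
/k/ (between /e/ and /p/) is in the target of rule 1 but the environment (before a front vowel) is not met → [k].
/a/ (between /p/ and /ɡ/) is in the target of rule 3 but the environment (before a nasal consonant) is not met → [a].
/ɡ/ (between /a/ and /k/) fails the environment for rule 1, so it stays [ɡ].
/k/ (between /ɡ/ and /o/) fails the environment for rule 1, so it stays [k].
Rule 3 applies to /o/ (between /k/ and /n/: before a nasal consonant) → [õ].
/n/ (between /o/ and /u/) fails the environment for rule 2, so it stays [n].
/u/ — between /n/ and /m/, before a nasal consonant — surfaces as [ũ] (rule 3).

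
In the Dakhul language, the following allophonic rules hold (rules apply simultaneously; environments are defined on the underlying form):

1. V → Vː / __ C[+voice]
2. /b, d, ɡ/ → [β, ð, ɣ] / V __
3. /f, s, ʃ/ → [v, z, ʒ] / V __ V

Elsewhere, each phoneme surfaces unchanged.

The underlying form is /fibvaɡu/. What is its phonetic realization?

[fiːβvaːɣu]

/f/ (word-initial): rule 3 targets it, but not between two vowels → unchanged [f].
/i/ (between /f/ and /b/) occurs before a voiced consonant → [iː] by rule 1.
/b/ — between /i/ and /v/, immediately after a vowel — surfaces as [β] (rule 2).
/v/ (between /b/ and /a/): no rule targets it → [v].
/a/ (between /v/ and /ɡ/): before a voiced consonant, so rule 1 applies → [aː].
/ɡ/ (between /a/ and /u/): immediately after a vowel, so rule 2 applies → [ɣ].
/u/ — word-final; rule 1 does not apply here → [u].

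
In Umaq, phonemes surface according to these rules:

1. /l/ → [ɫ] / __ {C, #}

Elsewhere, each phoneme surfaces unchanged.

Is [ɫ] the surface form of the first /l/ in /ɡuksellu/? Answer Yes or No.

/l/ (between /e/ and /l/) occurs word-finally or immediately before a consonant → [ɫ] by rule 1.
The actual realization is [ɫ], which matches [ɫ].

Yes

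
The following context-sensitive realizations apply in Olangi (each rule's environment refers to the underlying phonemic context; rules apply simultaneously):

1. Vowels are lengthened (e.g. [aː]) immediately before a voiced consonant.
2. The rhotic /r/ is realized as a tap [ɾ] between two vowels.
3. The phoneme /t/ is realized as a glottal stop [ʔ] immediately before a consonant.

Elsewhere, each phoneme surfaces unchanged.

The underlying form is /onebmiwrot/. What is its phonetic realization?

[oːneːbmiːwrot]

/o/ — word-initial, before a voiced consonant — surfaces as [oː] (rule 1).
/n/ (between /o/ and /e/): no rule targets it → [n].
/e/ meets the environment for rule 1 (before a voiced consonant) → [eː].
/b/ (between /e/ and /m/) is unaffected → [b].
/m/ (between /b/ and /i/): no rule targets it → [m].
/i/ — between /m/ and /w/, before a voiced consonant — surfaces as [iː] (rule 1).
/w/ (between /i/ and /r/) is unaffected → [w].
/r/ (between /w/ and /o/) fails the environment for rule 2, so it stays [r].
/o/ (between /r/ and /t/) fails the environment for rule 1, so it stays [o].
/t/ (word-final) is in the target of rule 3 but the environment (immediately before a consonant) is not met → [t].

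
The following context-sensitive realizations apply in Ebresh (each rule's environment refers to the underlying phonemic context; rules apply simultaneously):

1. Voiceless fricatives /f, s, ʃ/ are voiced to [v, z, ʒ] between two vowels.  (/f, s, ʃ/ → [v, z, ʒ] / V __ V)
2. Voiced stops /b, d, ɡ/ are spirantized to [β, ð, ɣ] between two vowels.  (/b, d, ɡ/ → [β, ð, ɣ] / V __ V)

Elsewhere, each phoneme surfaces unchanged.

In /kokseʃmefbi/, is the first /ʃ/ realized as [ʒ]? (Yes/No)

No

/ʃ/ (between /e/ and /m/) is in the target of rule 1 but the environment (between two vowels) is not met → [ʃ].
The actual realization is [ʃ], not [ʒ].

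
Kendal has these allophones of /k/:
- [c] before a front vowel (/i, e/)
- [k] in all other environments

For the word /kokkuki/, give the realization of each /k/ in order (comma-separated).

[k], [k], [k], [c]

Occurrence 1 (position 1): no conditioning environment matches → elsewhere allophone [k].
Occurrence 2 (position 3): no conditioning environment matches → elsewhere allophone [k].
Occurrence 3 (position 4): no conditioning environment matches → elsewhere allophone [k].
Occurrence 4 (position 6): before a front vowel → [c].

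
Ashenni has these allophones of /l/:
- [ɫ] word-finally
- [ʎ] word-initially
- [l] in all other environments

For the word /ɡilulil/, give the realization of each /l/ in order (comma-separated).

Occurrence 1 (position 3): no conditioning environment matches → elsewhere allophone [l].
Occurrence 2 (position 5): no conditioning environment matches → elsewhere allophone [l].
Occurrence 3 (position 7): word-finally → [ɫ].

[l], [l], [ɫ]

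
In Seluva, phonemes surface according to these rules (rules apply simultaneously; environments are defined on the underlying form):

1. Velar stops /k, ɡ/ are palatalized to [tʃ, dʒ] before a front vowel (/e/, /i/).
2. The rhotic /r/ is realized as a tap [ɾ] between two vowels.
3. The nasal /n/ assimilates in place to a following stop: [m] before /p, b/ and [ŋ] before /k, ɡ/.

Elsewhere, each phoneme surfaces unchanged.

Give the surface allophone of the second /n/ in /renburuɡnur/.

[n]

/n/ — between /ɡ/ and /u/; rule 3 does not apply here → [n].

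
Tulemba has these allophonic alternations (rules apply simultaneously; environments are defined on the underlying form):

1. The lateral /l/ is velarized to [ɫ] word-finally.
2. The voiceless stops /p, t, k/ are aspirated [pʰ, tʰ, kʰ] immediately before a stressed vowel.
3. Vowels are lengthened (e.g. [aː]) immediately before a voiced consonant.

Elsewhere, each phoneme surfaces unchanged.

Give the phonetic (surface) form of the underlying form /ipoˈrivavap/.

/i/ (word-initial): rule 3 targets it, but not before a voiced consonant → unchanged [i].
/p/ (between /i/ and /o/) fails the environment for rule 2, so it stays [p].
/o/ (between /p/ and /r/): before a voiced consonant, so rule 3 applies → [oː].
/r/ (between /o/ and /i/): no rule targets it → [r].
/i/ (between /r/ and /v/): before a voiced consonant, so rule 3 applies → [iː].
/v/ (between /i/ and /a/) is unaffected → [v].
Rule 3 applies to /a/ (between /v/ and /v/: before a voiced consonant) → [aː].
/v/ — not in any rule's target class → [v].
/a/ (between /v/ and /p/) is in the target of rule 3 but the environment (before a voiced consonant) is not met → [a].
/p/ (word-final) fails the environment for rule 2, so it stays [p].

[ipoːˈriːvaːvap]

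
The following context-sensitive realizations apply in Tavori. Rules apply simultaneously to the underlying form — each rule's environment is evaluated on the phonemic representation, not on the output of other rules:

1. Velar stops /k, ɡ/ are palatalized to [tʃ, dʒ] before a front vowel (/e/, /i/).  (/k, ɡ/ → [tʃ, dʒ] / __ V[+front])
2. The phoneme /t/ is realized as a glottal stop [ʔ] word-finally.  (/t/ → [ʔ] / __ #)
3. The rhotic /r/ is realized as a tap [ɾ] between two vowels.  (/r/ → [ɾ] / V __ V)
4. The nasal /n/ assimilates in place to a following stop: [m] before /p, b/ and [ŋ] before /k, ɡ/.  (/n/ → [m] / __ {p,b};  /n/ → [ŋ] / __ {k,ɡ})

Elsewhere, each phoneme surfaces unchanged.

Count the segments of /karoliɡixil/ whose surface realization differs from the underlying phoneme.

Segments that undergo a rule: /r/ → [ɾ] (rule 3); /ɡ/ → [dʒ] (rule 1).
All other segments surface unchanged.

2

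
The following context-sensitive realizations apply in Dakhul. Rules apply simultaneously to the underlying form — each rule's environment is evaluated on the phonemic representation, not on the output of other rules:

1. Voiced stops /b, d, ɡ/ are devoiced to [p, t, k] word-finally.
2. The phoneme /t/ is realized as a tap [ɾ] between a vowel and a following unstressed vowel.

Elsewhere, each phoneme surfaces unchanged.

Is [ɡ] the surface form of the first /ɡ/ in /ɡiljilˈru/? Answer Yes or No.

/ɡ/ (word-initial) is in the target of rule 1 but the environment (word-finally) is not met → [ɡ].
The actual realization is [ɡ], which matches [ɡ].

Yes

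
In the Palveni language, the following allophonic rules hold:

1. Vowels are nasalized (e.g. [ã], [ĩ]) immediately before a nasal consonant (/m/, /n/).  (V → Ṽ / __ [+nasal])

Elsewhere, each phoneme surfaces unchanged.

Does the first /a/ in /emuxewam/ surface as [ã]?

Yes

/a/ (between /w/ and /m/): before a nasal consonant, so rule 1 applies → [ã].
The actual realization is [ã], which matches [ã].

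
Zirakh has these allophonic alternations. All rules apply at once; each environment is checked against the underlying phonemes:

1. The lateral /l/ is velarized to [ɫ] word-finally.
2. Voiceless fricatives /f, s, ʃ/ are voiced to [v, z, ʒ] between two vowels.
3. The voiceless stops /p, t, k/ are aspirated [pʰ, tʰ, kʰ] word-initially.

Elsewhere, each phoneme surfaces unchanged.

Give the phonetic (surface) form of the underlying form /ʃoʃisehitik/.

[ʃoʒizehitik]

/ʃ/ (word-initial) fails the environment for rule 2, so it stays [ʃ].
/o/ (between /ʃ/ and /ʃ/): no rule targets it → [o].
/ʃ/ meets the environment for rule 2 (between two vowels) → [ʒ].
/i/ stays [i].
Rule 2 applies to /s/ (between /i/ and /e/: between two vowels) → [z].
/e/ — not in any rule's target class → [e].
/h/ — not in any rule's target class → [h].
/i/ — not in any rule's target class → [i].
/t/ (between /i/ and /i/): rule 3 targets it, but not word-initially → unchanged [t].
/i/ (between /t/ and /k/): no rule targets it → [i].
/k/ — word-final; rule 3 does not apply here → [k].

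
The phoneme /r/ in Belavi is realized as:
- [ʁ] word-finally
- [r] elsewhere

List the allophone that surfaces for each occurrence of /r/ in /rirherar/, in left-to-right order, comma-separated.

[r], [r], [r], [ʁ]

Occurrence 1 (position 1): no conditioning environment matches → elsewhere allophone [r].
Occurrence 2 (position 3): no conditioning environment matches → elsewhere allophone [r].
Occurrence 3 (position 6): no conditioning environment matches → elsewhere allophone [r].
Occurrence 4 (position 8): word-finally → [ʁ].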